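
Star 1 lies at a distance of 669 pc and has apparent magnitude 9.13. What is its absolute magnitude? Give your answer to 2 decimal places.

M = m − 5 log₁₀(d/10 pc) = 9.13 − 5 log₁₀(669/10)
  = 9.13 − 5 × 1.825 = 9.13 − 9.13 = 0.00.

0.00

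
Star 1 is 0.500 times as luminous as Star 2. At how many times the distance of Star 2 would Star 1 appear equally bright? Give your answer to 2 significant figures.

Equal flux requires L_1/d_1² = L_2/d_2², so d_1/d_2 = √(L_1/L_2)
= √(0.500) = 0.7071.

0.71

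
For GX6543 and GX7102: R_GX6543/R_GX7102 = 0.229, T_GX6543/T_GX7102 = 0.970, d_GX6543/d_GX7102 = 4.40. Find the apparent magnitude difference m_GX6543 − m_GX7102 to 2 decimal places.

L_GX6543/L_GX7102 = (0.229)²(0.970)⁴ = 0.04643.
F_GX6543/F_GX7102 = (L_GX6543/L_GX7102)/(d_GX6543/d_GX7102)² = 0.04643/19.36 = 0.002398.
m_GX6543 − m_GX7102 = −2.5 log₁₀(0.002398) = 6.55.

6.55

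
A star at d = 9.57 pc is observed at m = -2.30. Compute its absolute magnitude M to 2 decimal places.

-2.20

M = m − 5 log₁₀(d/10 pc) = -2.30 − 5 log₁₀(9.57/10)
  = -2.30 − 5 × -0.019 = -2.30 − -0.10 = -2.20.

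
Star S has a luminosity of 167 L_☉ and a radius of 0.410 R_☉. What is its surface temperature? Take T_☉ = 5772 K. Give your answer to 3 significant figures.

3.24×10^4 K

T/T_☉ = (L/L_☉)^(1/4) / (R/R_☉)^(1/2)
T = 5772 × (167)^(1/4) / √(0.410) = 5772 × 3.595 / 0.6403 = 3.241×10^4 K.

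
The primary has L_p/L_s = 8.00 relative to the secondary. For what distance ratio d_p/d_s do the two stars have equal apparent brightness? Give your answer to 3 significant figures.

2.83

Equal flux requires L_p/d_p² = L_s/d_s², so d_p/d_s = √(L_p/L_s)
= √(8.00) = 2.828.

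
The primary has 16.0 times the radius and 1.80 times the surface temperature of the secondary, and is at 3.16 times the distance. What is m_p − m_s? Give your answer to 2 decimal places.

-6.07

L_p/L_s = (16.0)²(1.80)⁴ = 2687.
F_p/F_s = (L_p/L_s)/(d_p/d_s)² = 2687/9.986 = 269.1.
m_p − m_s = −2.5 log₁₀(269.1) = -6.07.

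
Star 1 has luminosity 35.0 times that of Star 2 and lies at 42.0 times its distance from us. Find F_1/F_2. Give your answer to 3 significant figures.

0.0198

F = L/(4πd²), so F_1/F_2 = (L_1/L_2) / (d_1/d_2)²
= 35.0 / (42.0)² = 35.0 / 1764 = 0.01984.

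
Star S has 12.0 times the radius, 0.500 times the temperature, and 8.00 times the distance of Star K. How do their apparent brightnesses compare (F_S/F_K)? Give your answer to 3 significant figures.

0.141

L_S/L_K = (R_S/R_K)²(T_S/T_K)⁴ = (12.0)² × (0.500)⁴ = 9.000.
F_S/F_K = (L_S/L_K)/(d_S/d_K)² = 9.000 / (8.00)² = 0.1406.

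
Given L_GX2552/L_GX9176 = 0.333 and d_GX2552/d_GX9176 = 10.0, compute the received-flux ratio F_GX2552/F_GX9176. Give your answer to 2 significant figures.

0.0033

F = L/(4πd²), so F_GX2552/F_GX9176 = (L_GX2552/L_GX9176) / (d_GX2552/d_GX9176)²
= 0.333 / (10.0)² = 0.333 / 100.0 = 0.003330.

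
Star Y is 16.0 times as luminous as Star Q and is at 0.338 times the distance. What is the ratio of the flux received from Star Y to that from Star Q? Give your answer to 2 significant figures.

1.4×10^2

F = L/(4πd²), so F_Y/F_Q = (L_Y/L_Q) / (d_Y/d_Q)²
= 16.0 / (0.338)² = 16.0 / 0.1142 = 140.1.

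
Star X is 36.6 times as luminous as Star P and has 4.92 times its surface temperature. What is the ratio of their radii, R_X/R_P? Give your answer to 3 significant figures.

L ∝ R²T⁴ gives R ∝ √L / T², so
R_X/R_P = √(36.6) / (4.92)² = 6.050 / 24.21 = 0.2499.

0.250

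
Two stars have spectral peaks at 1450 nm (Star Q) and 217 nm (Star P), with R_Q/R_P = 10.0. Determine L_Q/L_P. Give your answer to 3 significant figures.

0.0502

Wien's law gives T ∝ 1/λ_max, so T_Q/T_P = λ_P/λ_Q = 217/1450 = 0.1497.
Then L ∝ R²T⁴ gives L_Q/L_P = (10.0)² × (0.1497)⁴ = 100.0 × 5.016×10^-4 = 0.05016.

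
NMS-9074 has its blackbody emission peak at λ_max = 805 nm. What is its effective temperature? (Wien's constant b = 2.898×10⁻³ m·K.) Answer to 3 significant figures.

T = b/λ_max = 2.898×10⁻³ / (805×10⁻⁹) = 3600 K.

3.60×10^3 K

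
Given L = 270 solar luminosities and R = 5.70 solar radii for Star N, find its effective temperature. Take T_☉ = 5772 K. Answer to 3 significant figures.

9.80×10^3 K

T/T_☉ = (L/L_☉)^(1/4) / (R/R_☉)^(1/2)
T = 5772 × (270)^(1/4) / √(5.70) = 5772 × 4.054 / 2.387 = 9800 K.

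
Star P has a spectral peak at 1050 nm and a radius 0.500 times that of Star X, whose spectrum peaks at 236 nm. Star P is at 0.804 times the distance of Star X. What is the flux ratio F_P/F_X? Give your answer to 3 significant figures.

Wien's law: T_P/T_X = λ_X/λ_P = 236/1050 = 0.2248.
L_P/L_X = (R_P/R_X)²(T_P/T_X)⁴ = (0.500)²(0.2248)⁴ = 6.380×10^-4.
F_P/F_X = (L_P/L_X)/(d_P/d_X)² = 6.380×10^-4/(0.804)² = 9.870×10^-4.

9.87×10^-4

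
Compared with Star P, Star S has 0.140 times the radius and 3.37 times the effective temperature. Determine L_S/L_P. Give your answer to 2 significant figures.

2.5

From the Stefan–Boltzmann law, L ∝ R²T⁴, so
L_S/L_P = (R_S/R_P)² (T_S/T_P)⁴ = (0.140)² × (3.37)⁴ = 0.01960 × 129.0 = 2.528.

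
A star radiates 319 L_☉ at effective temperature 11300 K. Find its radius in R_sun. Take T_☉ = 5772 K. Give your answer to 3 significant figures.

4.66 R_sun

R/R_☉ = √(L/L_☉) / (T/T_☉)² = √(319) / (1.958)²
       = 17.86 / 3.833 = 4.660.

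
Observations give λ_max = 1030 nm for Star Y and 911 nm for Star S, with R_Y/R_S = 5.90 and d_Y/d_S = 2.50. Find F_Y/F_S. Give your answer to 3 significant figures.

Wien's law: T_Y/T_S = λ_S/λ_Y = 911/1030 = 0.8845.
L_Y/L_S = (R_Y/R_S)²(T_Y/T_S)⁴ = (5.90)²(0.8845)⁴ = 21.30.
F_Y/F_S = (L_Y/L_S)/(d_Y/d_S)² = 21.30/(2.50)² = 3.408.

3.41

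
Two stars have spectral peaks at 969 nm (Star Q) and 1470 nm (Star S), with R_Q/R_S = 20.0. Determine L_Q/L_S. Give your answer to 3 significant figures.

Wien's law gives T ∝ 1/λ_max, so T_Q/T_S = λ_S/λ_Q = 1470/969 = 1.517.
Then L ∝ R²T⁴ gives L_Q/L_S = (20.0)² × (1.517)⁴ = 400.0 × 5.296 = 2119.

2.12×10^3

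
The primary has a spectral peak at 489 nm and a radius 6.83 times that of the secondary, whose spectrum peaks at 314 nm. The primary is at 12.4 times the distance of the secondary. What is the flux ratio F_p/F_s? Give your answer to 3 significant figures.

0.0516

Wien's law: T_p/T_s = λ_s/λ_p = 314/489 = 0.6421.
L_p/L_s = (R_p/R_s)²(T_p/T_s)⁴ = (6.83)²(0.6421)⁴ = 7.931.
F_p/F_s = (L_p/L_s)/(d_p/d_s)² = 7.931/(12.4)² = 0.05158.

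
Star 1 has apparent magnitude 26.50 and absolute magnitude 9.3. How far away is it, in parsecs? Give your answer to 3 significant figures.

m − M = 5 log₁₀(d/10 pc)
26.50 − (9.3) = 17.20 = 5 log₁₀(d/10)
d = 10 × 10^(17.20/5) = 10 × 10^3.440 = 2.754×10^4 pc.

2.75×10^4 pc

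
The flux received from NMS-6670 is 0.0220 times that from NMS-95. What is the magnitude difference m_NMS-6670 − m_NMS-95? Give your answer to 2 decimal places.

m_NMS-6670 − m_NMS-95 = −2.5 log₁₀(F_NMS-6670/F_NMS-95) = −2.5 log₁₀(0.0220) = −2.5 × (-1.658) = 4.144.

4.14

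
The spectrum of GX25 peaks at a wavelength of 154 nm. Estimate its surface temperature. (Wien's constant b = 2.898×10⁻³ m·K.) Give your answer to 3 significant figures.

1.88×10^4 K

T = b/λ_max = 2.898×10⁻³ / (154×10⁻⁹) = 1.882×10^4 K.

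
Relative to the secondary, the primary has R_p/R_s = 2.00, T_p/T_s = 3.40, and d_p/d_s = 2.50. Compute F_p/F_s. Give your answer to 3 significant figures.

85.5

L_p/L_s = (R_p/R_s)²(T_p/T_s)⁴ = (2.00)² × (3.40)⁴ = 534.5.
F_p/F_s = (L_p/L_s)/(d_p/d_s)² = 534.5 / (2.50)² = 85.53.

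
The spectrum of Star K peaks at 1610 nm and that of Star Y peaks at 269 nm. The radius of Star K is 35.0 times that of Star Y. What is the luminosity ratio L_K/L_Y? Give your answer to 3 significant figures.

Wien's law gives T ∝ 1/λ_max, so T_K/T_Y = λ_Y/λ_K = 269/1610 = 0.1671.
Then L ∝ R²T⁴ gives L_K/L_Y = (35.0)² × (0.1671)⁴ = 1225 × 7.793×10^-4 = 0.9546.

0.955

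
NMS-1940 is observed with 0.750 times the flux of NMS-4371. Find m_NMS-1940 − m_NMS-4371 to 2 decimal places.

m_NMS-1940 − m_NMS-4371 = −2.5 log₁₀(F_NMS-1940/F_NMS-4371) = −2.5 log₁₀(0.750) = −2.5 × (-0.125) = 0.312.

0.31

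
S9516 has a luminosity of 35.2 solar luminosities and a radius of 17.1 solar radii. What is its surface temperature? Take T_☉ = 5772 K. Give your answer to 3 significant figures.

3.40×10^3 K

T/T_☉ = (L/L_☉)^(1/4) / (R/R_☉)^(1/2)
T = 5772 × (35.2)^(1/4) / √(17.1) = 5772 × 2.436 / 4.135 = 3400 K.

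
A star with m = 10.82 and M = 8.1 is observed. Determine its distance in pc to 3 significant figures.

m − M = 5 log₁₀(d/10 pc)
10.82 − (8.1) = 2.72 = 5 log₁₀(d/10)
d = 10 × 10^(2.72/5) = 10 × 10^0.544 = 34.99 pc.

35.0 pc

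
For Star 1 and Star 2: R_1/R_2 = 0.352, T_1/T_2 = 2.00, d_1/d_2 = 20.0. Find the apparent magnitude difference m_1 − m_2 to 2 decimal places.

L_1/L_2 = (0.352)²(2.00)⁴ = 1.982.
F_1/F_2 = (L_1/L_2)/(d_1/d_2)² = 1.982/400.0 = 0.004956.
m_1 − m_2 = −2.5 log₁₀(0.004956) = 5.76.

5.76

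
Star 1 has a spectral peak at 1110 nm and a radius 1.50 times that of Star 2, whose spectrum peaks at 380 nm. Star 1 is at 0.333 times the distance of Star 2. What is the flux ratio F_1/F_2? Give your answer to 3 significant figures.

0.279

Wien's law: T_1/T_2 = λ_2/λ_1 = 380/1110 = 0.3423.
L_1/L_2 = (R_1/R_2)²(T_1/T_2)⁴ = (1.50)²(0.3423)⁴ = 0.03090.
F_1/F_2 = (L_1/L_2)/(d_1/d_2)² = 0.03090/(0.333)² = 0.2787.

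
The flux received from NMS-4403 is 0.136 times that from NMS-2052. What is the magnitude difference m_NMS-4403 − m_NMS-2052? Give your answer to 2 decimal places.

m_NMS-4403 − m_NMS-2052 = −2.5 log₁₀(F_NMS-4403/F_NMS-2052) = −2.5 log₁₀(0.136) = −2.5 × (-0.866) = 2.166.

2.17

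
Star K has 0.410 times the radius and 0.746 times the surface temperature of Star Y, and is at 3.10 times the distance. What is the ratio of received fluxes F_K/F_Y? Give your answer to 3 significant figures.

0.00542

L_K/L_Y = (R_K/R_Y)²(T_K/T_Y)⁴ = (0.410)² × (0.746)⁴ = 0.05206.
F_K/F_Y = (L_K/L_Y)/(d_K/d_Y)² = 0.05206 / (3.10)² = 0.005418.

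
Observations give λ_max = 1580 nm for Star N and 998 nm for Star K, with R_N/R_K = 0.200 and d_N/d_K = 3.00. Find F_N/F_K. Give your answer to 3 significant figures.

7.07×10^-4

Wien's law: T_N/T_K = λ_K/λ_N = 998/1580 = 0.6316.
L_N/L_K = (R_N/R_K)²(T_N/T_K)⁴ = (0.200)²(0.6316)⁴ = 0.006367.
F_N/F_K = (L_N/L_K)/(d_N/d_K)² = 0.006367/(3.00)² = 7.075×10^-4.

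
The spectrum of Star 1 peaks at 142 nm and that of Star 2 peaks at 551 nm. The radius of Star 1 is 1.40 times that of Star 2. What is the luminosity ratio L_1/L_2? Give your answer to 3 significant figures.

Wien's law gives T ∝ 1/λ_max, so T_1/T_2 = λ_2/λ_1 = 551/142 = 3.880.
Then L ∝ R²T⁴ gives L_1/L_2 = (1.40)² × (3.880)⁴ = 1.960 × 226.7 = 444.3.

444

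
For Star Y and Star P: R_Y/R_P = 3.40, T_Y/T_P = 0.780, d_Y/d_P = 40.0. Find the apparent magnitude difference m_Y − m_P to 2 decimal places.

6.43

L_Y/L_P = (3.40)²(0.780)⁴ = 4.279.
F_Y/F_P = (L_Y/L_P)/(d_Y/d_P)² = 4.279/1600 = 0.002674.
m_Y − m_P = −2.5 log₁₀(0.002674) = 6.43.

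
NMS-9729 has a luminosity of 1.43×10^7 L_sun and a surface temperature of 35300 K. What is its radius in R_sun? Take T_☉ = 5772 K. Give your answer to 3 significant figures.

101 R_sun

R/R_☉ = √(L/L_☉) / (T/T_☉)² = √(1.43×10^7) / (6.116)²
       = 3782 / 37.40 = 101.1.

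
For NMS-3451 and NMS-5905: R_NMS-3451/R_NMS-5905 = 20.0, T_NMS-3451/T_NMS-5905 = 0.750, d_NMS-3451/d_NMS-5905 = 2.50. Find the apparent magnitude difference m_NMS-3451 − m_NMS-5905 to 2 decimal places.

L_NMS-3451/L_NMS-5905 = (20.0)²(0.750)⁴ = 126.6.
F_NMS-3451/F_NMS-5905 = (L_NMS-3451/L_NMS-5905)/(d_NMS-3451/d_NMS-5905)² = 126.6/6.250 = 20.25.
m_NMS-3451 − m_NMS-5905 = −2.5 log₁₀(20.25) = -3.27.

-3.27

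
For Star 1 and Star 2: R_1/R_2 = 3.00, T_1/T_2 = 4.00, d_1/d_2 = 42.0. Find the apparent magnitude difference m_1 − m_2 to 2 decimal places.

L_1/L_2 = (3.00)²(4.00)⁴ = 2304.
F_1/F_2 = (L_1/L_2)/(d_1/d_2)² = 2304/1764 = 1.306.
m_1 − m_2 = −2.5 log₁₀(1.306) = -0.29.

-0.29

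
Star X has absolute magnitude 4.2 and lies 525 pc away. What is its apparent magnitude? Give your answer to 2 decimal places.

m = M + 5 log₁₀(d/10 pc) = 4.2 + 5 log₁₀(525/10)
  = 4.2 + 5 × 1.720 = 4.2 + 8.60 = 12.80.

12.80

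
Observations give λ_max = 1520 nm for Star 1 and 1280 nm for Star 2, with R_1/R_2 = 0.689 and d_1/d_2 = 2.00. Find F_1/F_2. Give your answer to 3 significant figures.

Wien's law: T_1/T_2 = λ_2/λ_1 = 1280/1520 = 0.8421.
L_1/L_2 = (R_1/R_2)²(T_1/T_2)⁴ = (0.689)²(0.8421)⁴ = 0.2387.
F_1/F_2 = (L_1/L_2)/(d_1/d_2)² = 0.2387/(2.00)² = 0.05968.

0.0597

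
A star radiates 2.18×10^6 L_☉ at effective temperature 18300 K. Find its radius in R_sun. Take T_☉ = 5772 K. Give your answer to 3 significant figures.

R/R_☉ = √(L/L_☉) / (T/T_☉)² = √(2.18×10^6) / (3.170)²
       = 1476 / 10.05 = 146.9.

147 R_sun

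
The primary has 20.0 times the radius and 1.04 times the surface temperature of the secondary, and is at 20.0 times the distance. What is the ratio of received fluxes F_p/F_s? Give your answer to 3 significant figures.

L_p/L_s = (R_p/R_s)²(T_p/T_s)⁴ = (20.0)² × (1.04)⁴ = 467.9.
F_p/F_s = (L_p/L_s)/(d_p/d_s)² = 467.9 / (20.0)² = 1.170.

1.17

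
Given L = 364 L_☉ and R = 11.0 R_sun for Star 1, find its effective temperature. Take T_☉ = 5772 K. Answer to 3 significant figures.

7.60×10^3 K

T/T_☉ = (L/L_☉)^(1/4) / (R/R_☉)^(1/2)
T = 5772 × (364)^(1/4) / √(11.0) = 5772 × 4.368 / 3.317 = 7602 K.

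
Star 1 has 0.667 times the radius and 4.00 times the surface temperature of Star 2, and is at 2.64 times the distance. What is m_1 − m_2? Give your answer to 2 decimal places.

L_1/L_2 = (0.667)²(4.00)⁴ = 113.9.
F_1/F_2 = (L_1/L_2)/(d_1/d_2)² = 113.9/6.970 = 16.34.
m_1 − m_2 = −2.5 log₁₀(16.34) = -3.03.

-3.03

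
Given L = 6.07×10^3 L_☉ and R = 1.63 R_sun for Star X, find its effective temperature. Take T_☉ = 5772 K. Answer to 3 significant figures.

T/T_☉ = (L/L_☉)^(1/4) / (R/R_☉)^(1/2)
T = 5772 × (6.07×10^3)^(1/4) / √(1.63) = 5772 × 8.827 / 1.277 = 3.991×10^4 K.

3.99×10^4 K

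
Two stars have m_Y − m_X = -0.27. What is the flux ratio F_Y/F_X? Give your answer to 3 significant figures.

1.28

F_Y/F_X = 10^(−(m_Y − m_X)/2.5) = 10^(0.27/2.5) = 10^0.108 = 1.282.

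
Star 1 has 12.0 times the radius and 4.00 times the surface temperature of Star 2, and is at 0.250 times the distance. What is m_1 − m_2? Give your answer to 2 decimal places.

L_1/L_2 = (12.0)²(4.00)⁴ = 3.686×10^4.
F_1/F_2 = (L_1/L_2)/(d_1/d_2)² = 3.686×10^4/0.06250 = 5.898×10^5.
m_1 − m_2 = −2.5 log₁₀(5.898×10^5) = -14.43.

-14.43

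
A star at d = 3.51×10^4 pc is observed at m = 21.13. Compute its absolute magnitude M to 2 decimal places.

M = m − 5 log₁₀(d/10 pc) = 21.13 − 5 log₁₀(3.51×10^4/10)
  = 21.13 − 5 × 3.545 = 21.13 − 17.73 = 3.40.

3.40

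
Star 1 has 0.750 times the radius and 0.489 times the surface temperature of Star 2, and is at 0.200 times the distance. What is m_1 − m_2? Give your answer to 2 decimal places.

0.24

L_1/L_2 = (0.750)²(0.489)⁴ = 0.03216.
F_1/F_2 = (L_1/L_2)/(d_1/d_2)² = 0.03216/0.04000 = 0.8041.
m_1 − m_2 = −2.5 log₁₀(0.8041) = 0.24.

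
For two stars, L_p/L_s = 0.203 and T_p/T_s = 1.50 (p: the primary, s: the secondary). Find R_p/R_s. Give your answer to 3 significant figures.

0.200

L ∝ R²T⁴ gives R ∝ √L / T², so
R_p/R_s = √(0.203) / (1.50)² = 0.4506 / 2.250 = 0.2002.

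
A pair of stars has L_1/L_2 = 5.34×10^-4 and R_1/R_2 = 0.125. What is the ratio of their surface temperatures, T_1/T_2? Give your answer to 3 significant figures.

L ∝ R²T⁴ gives T ∝ (L/R²)^(1/4), so
T_1/T_2 = (5.34×10^-4 / 0.125²)^(1/4) = (0.03418)^(1/4) = 0.4300.

0.430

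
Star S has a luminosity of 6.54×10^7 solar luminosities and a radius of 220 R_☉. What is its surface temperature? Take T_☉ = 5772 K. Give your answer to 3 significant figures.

3.50×10^4 K

T/T_☉ = (L/L_☉)^(1/4) / (R/R_☉)^(1/2)
T = 5772 × (6.54×10^7)^(1/4) / √(220) = 5772 × 89.93 / 14.83 = 3.500×10^4 K.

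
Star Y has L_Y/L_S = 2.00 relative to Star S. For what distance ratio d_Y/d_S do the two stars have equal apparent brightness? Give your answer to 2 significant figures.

1.4

Equal flux requires L_Y/d_Y² = L_S/d_S², so d_Y/d_S = √(L_Y/L_S)
= √(2.00) = 1.414.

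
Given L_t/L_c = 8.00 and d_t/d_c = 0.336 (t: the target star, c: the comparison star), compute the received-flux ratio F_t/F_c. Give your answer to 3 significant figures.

F = L/(4πd²), so F_t/F_c = (L_t/L_c) / (d_t/d_c)²
= 8.00 / (0.336)² = 8.00 / 0.1129 = 70.86.

70.9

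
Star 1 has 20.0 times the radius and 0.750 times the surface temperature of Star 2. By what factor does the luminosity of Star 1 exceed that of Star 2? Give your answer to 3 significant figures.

127

From the Stefan–Boltzmann law, L ∝ R²T⁴, so
L_1/L_2 = (R_1/R_2)² (T_1/T_2)⁴ = (20.0)² × (0.750)⁴ = 400.0 × 0.3164 = 126.6.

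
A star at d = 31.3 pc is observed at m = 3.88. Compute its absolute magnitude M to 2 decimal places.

1.40

M = m − 5 log₁₀(d/10 pc) = 3.88 − 5 log₁₀(31.3/10)
  = 3.88 − 5 × 0.496 = 3.88 − 2.48 = 1.40.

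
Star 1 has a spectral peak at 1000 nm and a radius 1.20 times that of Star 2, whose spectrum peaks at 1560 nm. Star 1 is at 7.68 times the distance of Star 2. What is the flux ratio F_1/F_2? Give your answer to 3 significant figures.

Wien's law: T_1/T_2 = λ_2/λ_1 = 1560/1000 = 1.560.
L_1/L_2 = (R_1/R_2)²(T_1/T_2)⁴ = (1.20)²(1.560)⁴ = 8.528.
F_1/F_2 = (L_1/L_2)/(d_1/d_2)² = 8.528/(7.68)² = 0.1446.

0.145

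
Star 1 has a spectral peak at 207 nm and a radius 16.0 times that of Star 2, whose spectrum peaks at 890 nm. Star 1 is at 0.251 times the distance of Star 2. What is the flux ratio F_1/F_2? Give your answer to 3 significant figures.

Wien's law: T_1/T_2 = λ_2/λ_1 = 890/207 = 4.300.
L_1/L_2 = (R_1/R_2)²(T_1/T_2)⁴ = (16.0)²(4.300)⁴ = 8.748×10^4.
F_1/F_2 = (L_1/L_2)/(d_1/d_2)² = 8.748×10^4/(0.251)² = 1.389×10^6.

1.39×10^6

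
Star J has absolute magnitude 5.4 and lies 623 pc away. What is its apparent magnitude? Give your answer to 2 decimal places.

m = M + 5 log₁₀(d/10 pc) = 5.4 + 5 log₁₀(623/10)
  = 5.4 + 5 × 1.794 = 5.4 + 8.97 = 14.37.

14.37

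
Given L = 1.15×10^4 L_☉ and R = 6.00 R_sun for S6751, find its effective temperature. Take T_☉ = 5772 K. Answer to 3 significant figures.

T/T_☉ = (L/L_☉)^(1/4) / (R/R_☉)^(1/2)
T = 5772 × (1.15×10^4)^(1/4) / √(6.00) = 5772 × 10.36 / 2.449 = 2.440×10^4 K.

2.44×10^4 K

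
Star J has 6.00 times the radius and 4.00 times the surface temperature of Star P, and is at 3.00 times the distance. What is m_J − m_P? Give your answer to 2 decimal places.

L_J/L_P = (6.00)²(4.00)⁴ = 9216.
F_J/F_P = (L_J/L_P)/(d_J/d_P)² = 9216/9.000 = 1024.
m_J − m_P = −2.5 log₁₀(1024) = -7.53.

-7.53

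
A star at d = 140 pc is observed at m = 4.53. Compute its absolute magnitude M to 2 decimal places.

-1.20

M = m − 5 log₁₀(d/10 pc) = 4.53 − 5 log₁₀(140/10)
  = 4.53 − 5 × 1.146 = 4.53 − 5.73 = -1.20.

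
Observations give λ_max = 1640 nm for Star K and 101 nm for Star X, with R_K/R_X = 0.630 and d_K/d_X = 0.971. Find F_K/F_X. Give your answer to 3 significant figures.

Wien's law: T_K/T_X = λ_X/λ_K = 101/1640 = 0.06159.
L_K/L_X = (R_K/R_X)²(T_K/T_X)⁴ = (0.630)²(0.06159)⁴ = 5.709×10^-6.
F_K/F_X = (L_K/L_X)/(d_K/d_X)² = 5.709×10^-6/(0.971)² = 6.056×10^-6.

6.06×10^-6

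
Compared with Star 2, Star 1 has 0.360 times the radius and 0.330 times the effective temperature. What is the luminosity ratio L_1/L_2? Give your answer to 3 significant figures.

From the Stefan–Boltzmann law, L ∝ R²T⁴, so
L_1/L_2 = (R_1/R_2)² (T_1/T_2)⁴ = (0.360)² × (0.330)⁴ = 0.1296 × 0.01186 = 0.001537.

0.00154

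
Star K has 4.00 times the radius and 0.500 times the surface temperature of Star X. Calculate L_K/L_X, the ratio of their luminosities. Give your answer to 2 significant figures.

From the Stefan–Boltzmann law, L ∝ R²T⁴, so
L_K/L_X = (R_K/R_X)² (T_K/T_X)⁴ = (4.00)² × (0.500)⁴ = 16.00 × 0.06250 = 1.000.

1.0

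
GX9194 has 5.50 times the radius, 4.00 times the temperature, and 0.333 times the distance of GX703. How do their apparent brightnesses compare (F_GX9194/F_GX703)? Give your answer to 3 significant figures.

L_GX9194/L_GX703 = (R_GX9194/R_GX703)²(T_GX9194/T_GX703)⁴ = (5.50)² × (4.00)⁴ = 7744.
F_GX9194/F_GX703 = (L_GX9194/L_GX703)/(d_GX9194/d_GX703)² = 7744 / (0.333)² = 6.984×10^4.

6.98×10^4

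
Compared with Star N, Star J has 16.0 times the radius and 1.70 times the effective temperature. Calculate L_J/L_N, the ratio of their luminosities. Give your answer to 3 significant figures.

From the Stefan–Boltzmann law, L ∝ R²T⁴, so
L_J/L_N = (R_J/R_N)² (T_J/T_N)⁴ = (16.0)² × (1.70)⁴ = 256.0 × 8.352 = 2138.

2.14×10^3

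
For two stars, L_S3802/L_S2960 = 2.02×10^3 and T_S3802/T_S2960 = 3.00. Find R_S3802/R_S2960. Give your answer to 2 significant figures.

5.0

L ∝ R²T⁴ gives R ∝ √L / T², so
R_S3802/R_S2960 = √(2.02×10^3) / (3.00)² = 44.94 / 9.000 = 4.994.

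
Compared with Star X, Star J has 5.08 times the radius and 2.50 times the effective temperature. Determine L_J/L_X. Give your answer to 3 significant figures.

1.01×10^3

From the Stefan–Boltzmann law, L ∝ R²T⁴, so
L_J/L_X = (R_J/R_X)² (T_J/T_X)⁴ = (5.08)² × (2.50)⁴ = 25.81 × 39.06 = 1008.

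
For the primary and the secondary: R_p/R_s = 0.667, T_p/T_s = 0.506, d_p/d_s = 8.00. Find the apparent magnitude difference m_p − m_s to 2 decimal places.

L_p/L_s = (0.667)²(0.506)⁴ = 0.02916.
F_p/F_s = (L_p/L_s)/(d_p/d_s)² = 0.02916/64.00 = 4.557×10^-4.
m_p − m_s = −2.5 log₁₀(4.557×10^-4) = 8.35.

8.35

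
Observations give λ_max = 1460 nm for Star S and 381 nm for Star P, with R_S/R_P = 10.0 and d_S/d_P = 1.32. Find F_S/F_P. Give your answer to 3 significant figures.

Wien's law: T_S/T_P = λ_P/λ_S = 381/1460 = 0.2610.
L_S/L_P = (R_S/R_P)²(T_S/T_P)⁴ = (10.0)²(0.2610)⁴ = 0.4638.
F_S/F_P = (L_S/L_P)/(d_S/d_P)² = 0.4638/(1.32)² = 0.2662.

0.266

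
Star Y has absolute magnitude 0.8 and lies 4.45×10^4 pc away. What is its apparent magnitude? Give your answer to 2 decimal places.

19.04

m = M + 5 log₁₀(d/10 pc) = 0.8 + 5 log₁₀(4.45×10^4/10)
  = 0.8 + 5 × 3.648 = 0.8 + 18.24 = 19.04.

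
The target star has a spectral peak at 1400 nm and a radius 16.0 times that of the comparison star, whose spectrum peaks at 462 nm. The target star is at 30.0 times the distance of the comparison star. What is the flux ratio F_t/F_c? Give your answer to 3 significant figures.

Wien's law: T_t/T_c = λ_c/λ_t = 462/1400 = 0.3300.
L_t/L_c = (R_t/R_c)²(T_t/T_c)⁴ = (16.0)²(0.3300)⁴ = 3.036.
F_t/F_c = (L_t/L_c)/(d_t/d_c)² = 3.036/(30.0)² = 0.003373.

0.00337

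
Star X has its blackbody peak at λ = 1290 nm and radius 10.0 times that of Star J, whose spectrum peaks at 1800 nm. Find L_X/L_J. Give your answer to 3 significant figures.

379

Wien's law gives T ∝ 1/λ_max, so T_X/T_J = λ_J/λ_X = 1800/1290 = 1.395.
Then L ∝ R²T⁴ gives L_X/L_J = (10.0)² × (1.395)⁴ = 100.0 × 3.791 = 379.1.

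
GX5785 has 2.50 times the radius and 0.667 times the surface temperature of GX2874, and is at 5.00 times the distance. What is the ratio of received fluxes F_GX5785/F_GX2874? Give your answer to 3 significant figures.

L_GX5785/L_GX2874 = (R_GX5785/R_GX2874)²(T_GX5785/T_GX2874)⁴ = (2.50)² × (0.667)⁴ = 1.237.
F_GX5785/F_GX2874 = (L_GX5785/L_GX2874)/(d_GX5785/d_GX2874)² = 1.237 / (5.00)² = 0.04948.

0.0495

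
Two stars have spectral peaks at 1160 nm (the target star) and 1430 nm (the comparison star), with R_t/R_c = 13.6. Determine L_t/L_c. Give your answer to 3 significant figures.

427

Wien's law gives T ∝ 1/λ_max, so T_t/T_c = λ_c/λ_t = 1430/1160 = 1.233.
Then L ∝ R²T⁴ gives L_t/L_c = (13.6)² × (1.233)⁴ = 185.0 × 2.309 = 427.2.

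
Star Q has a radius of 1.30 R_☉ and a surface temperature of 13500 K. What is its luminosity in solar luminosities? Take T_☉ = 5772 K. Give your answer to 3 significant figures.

L/L_☉ = (R/R_☉)² (T/T_☉)⁴ = (1.30)² × (13500/5772)⁴
       = 1.690 × (2.339)⁴ = 1.690 × 29.92 = 50.57.

50.6 solar luminosities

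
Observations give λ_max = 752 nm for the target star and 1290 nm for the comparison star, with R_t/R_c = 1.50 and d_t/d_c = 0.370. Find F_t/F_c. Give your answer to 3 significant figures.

Wien's law: T_t/T_c = λ_c/λ_t = 1290/752 = 1.715.
L_t/L_c = (R_t/R_c)²(T_t/T_c)⁴ = (1.50)²(1.715)⁴ = 19.48.
F_t/F_c = (L_t/L_c)/(d_t/d_c)² = 19.48/(0.370)² = 142.3.

142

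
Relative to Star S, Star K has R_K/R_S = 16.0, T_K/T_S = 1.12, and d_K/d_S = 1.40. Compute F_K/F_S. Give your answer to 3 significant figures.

206

L_K/L_S = (R_K/R_S)²(T_K/T_S)⁴ = (16.0)² × (1.12)⁴ = 402.8.
F_K/F_S = (L_K/L_S)/(d_K/d_S)² = 402.8 / (1.40)² = 205.5.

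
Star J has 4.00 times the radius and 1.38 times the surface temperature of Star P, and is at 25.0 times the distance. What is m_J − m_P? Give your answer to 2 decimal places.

L_J/L_P = (4.00)²(1.38)⁴ = 58.03.
F_J/F_P = (L_J/L_P)/(d_J/d_P)² = 58.03/625.0 = 0.09284.
m_J − m_P = −2.5 log₁₀(0.09284) = 2.58.

2.58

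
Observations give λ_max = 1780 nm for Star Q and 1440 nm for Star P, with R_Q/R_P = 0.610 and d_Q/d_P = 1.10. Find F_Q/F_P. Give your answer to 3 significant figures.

Wien's law: T_Q/T_P = λ_P/λ_Q = 1440/1780 = 0.8090.
L_Q/L_P = (R_Q/R_P)²(T_Q/T_P)⁴ = (0.610)²(0.8090)⁴ = 0.1594.
F_Q/F_P = (L_Q/L_P)/(d_Q/d_P)² = 0.1594/(1.10)² = 0.1317.

0.132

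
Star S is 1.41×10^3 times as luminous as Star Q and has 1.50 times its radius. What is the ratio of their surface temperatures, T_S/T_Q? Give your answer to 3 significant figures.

5.00

L ∝ R²T⁴ gives T ∝ (L/R²)^(1/4), so
T_S/T_Q = (1.41×10^3 / 1.50²)^(1/4) = (626.7)^(1/4) = 5.003.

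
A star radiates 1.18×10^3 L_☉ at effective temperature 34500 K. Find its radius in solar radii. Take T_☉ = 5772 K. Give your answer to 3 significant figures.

R/R_☉ = √(L/L_☉) / (T/T_☉)² = √(1.18×10^3) / (5.977)²
       = 34.35 / 35.73 = 0.9615.

0.962 solar radii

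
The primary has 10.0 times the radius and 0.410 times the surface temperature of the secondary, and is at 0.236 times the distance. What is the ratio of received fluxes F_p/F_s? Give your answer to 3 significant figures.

L_p/L_s = (R_p/R_s)²(T_p/T_s)⁴ = (10.0)² × (0.410)⁴ = 2.826.
F_p/F_s = (L_p/L_s)/(d_p/d_s)² = 2.826 / (0.236)² = 50.74.

50.7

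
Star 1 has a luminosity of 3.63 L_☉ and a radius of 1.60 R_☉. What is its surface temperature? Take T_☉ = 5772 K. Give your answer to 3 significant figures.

T/T_☉ = (L/L_☉)^(1/4) / (R/R_☉)^(1/2)
T = 5772 × (3.63)^(1/4) / √(1.60) = 5772 × 1.380 / 1.265 = 6299 K.

6.30×10^3 K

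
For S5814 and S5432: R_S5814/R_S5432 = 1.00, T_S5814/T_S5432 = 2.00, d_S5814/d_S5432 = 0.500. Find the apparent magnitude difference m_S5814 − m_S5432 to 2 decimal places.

-4.52

L_S5814/L_S5432 = (1.00)²(2.00)⁴ = 16.00.
F_S5814/F_S5432 = (L_S5814/L_S5432)/(d_S5814/d_S5432)² = 16.00/0.2500 = 64.00.
m_S5814 − m_S5432 = −2.5 log₁₀(64.00) = -4.52.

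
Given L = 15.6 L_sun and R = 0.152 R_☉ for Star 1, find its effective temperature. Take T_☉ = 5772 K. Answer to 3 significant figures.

2.94×10^4 K

T/T_☉ = (L/L_☉)^(1/4) / (R/R_☉)^(1/2)
T = 5772 × (15.6)^(1/4) / √(0.152) = 5772 × 1.987 / 0.3899 = 2.942×10^4 K.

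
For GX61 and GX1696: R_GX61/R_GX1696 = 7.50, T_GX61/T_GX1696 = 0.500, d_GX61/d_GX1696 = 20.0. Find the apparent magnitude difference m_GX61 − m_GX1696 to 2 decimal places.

5.14

L_GX61/L_GX1696 = (7.50)²(0.500)⁴ = 3.516.
F_GX61/F_GX1696 = (L_GX61/L_GX1696)/(d_GX61/d_GX1696)² = 3.516/400.0 = 0.008789.
m_GX61 − m_GX1696 = −2.5 log₁₀(0.008789) = 5.14.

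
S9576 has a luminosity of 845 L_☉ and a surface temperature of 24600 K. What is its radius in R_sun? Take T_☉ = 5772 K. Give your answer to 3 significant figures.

1.60 R_sun

R/R_☉ = √(L/L_☉) / (T/T_☉)² = √(845) / (4.262)²
       = 29.07 / 18.16 = 1.600.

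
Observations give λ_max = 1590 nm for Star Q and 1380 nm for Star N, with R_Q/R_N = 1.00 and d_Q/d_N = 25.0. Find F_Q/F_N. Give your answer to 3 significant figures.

9.08×10^-4

Wien's law: T_Q/T_N = λ_N/λ_Q = 1380/1590 = 0.8679.
L_Q/L_N = (R_Q/R_N)²(T_Q/T_N)⁴ = (1.00)²(0.8679)⁴ = 0.5675.
F_Q/F_N = (L_Q/L_N)/(d_Q/d_N)² = 0.5675/(25.0)² = 9.079×10^-4.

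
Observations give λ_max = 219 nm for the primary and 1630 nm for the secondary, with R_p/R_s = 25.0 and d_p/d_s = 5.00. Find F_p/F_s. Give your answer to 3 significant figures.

Wien's law: T_p/T_s = λ_s/λ_p = 1630/219 = 7.443.
L_p/L_s = (R_p/R_s)²(T_p/T_s)⁴ = (25.0)²(7.443)⁴ = 1.918×10^6.
F_p/F_s = (L_p/L_s)/(d_p/d_s)² = 1.918×10^6/(5.00)² = 7.672×10^4.

7.67×10^4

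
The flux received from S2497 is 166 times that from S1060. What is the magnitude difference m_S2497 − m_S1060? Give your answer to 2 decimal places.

m_S2497 − m_S1060 = −2.5 log₁₀(F_S2497/F_S1060) = −2.5 log₁₀(166) = −2.5 × (2.220) = -5.550.

-5.55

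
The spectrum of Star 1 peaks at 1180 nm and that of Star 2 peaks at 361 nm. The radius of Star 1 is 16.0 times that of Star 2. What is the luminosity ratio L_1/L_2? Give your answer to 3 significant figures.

Wien's law gives T ∝ 1/λ_max, so T_1/T_2 = λ_2/λ_1 = 361/1180 = 0.3059.
Then L ∝ R²T⁴ gives L_1/L_2 = (16.0)² × (0.3059)⁴ = 256.0 × 0.008760 = 2.243.

2.24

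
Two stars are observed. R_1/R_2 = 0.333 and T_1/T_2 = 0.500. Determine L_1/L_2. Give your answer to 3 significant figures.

From the Stefan–Boltzmann law, L ∝ R²T⁴, so
L_1/L_2 = (R_1/R_2)² (T_1/T_2)⁴ = (0.333)² × (0.500)⁴ = 0.1109 × 0.06250 = 0.006931.

0.00693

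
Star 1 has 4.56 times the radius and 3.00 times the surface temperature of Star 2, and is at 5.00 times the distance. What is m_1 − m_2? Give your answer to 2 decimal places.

L_1/L_2 = (4.56)²(3.00)⁴ = 1684.
F_1/F_2 = (L_1/L_2)/(d_1/d_2)² = 1684/25.00 = 67.37.
m_1 − m_2 = −2.5 log₁₀(67.37) = -4.57.

-4.57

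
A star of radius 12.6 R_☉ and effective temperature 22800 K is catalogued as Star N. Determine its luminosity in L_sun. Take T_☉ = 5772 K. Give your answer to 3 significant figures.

L/L_☉ = (R/R_☉)² (T/T_☉)⁴ = (12.6)² × (22800/5772)⁴
       = 158.8 × (3.950)⁴ = 158.8 × 243.5 = 3.865×10^4.

3.87×10^4 L_sun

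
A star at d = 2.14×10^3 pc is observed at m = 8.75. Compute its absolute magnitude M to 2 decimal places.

-2.90

M = m − 5 log₁₀(d/10 pc) = 8.75 − 5 log₁₀(2.14×10^3/10)
  = 8.75 − 5 × 2.330 = 8.75 − 11.65 = -2.90.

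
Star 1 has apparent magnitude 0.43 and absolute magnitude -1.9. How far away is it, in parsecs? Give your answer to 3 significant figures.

29.2 pc

m − M = 5 log₁₀(d/10 pc)
0.43 − (-1.9) = 2.33 = 5 log₁₀(d/10)
d = 10 × 10^(2.33/5) = 10 × 10^0.466 = 29.24 pc.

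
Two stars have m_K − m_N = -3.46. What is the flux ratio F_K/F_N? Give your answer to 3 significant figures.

F_K/F_N = 10^(−(m_K − m_N)/2.5) = 10^(3.46/2.5) = 10^1.384 = 24.21.

24.2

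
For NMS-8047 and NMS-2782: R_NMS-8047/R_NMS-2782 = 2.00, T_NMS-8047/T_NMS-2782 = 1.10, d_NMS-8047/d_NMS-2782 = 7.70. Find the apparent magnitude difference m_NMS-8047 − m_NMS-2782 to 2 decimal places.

L_NMS-8047/L_NMS-2782 = (2.00)²(1.10)⁴ = 5.856.
F_NMS-8047/F_NMS-2782 = (L_NMS-8047/L_NMS-2782)/(d_NMS-8047/d_NMS-2782)² = 5.856/59.29 = 0.09878.
m_NMS-8047 − m_NMS-2782 = −2.5 log₁₀(0.09878) = 2.51.

2.51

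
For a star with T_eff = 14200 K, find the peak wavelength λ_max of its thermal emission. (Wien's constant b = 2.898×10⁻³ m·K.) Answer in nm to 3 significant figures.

λ_max = b/T = 2.898×10⁻³ / 14200 = 2.04×10^-7 m = 204.1 nm.

204 nm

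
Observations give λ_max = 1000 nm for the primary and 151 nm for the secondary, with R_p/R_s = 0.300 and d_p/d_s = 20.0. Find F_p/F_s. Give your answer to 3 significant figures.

1.17×10^-7

Wien's law: T_p/T_s = λ_s/λ_p = 151/1000 = 0.1510.
L_p/L_s = (R_p/R_s)²(T_p/T_s)⁴ = (0.300)²(0.1510)⁴ = 4.679×10^-5.
F_p/F_s = (L_p/L_s)/(d_p/d_s)² = 4.679×10^-5/(20.0)² = 1.170×10^-7.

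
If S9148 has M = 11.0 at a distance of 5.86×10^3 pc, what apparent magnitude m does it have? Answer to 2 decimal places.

24.84

m = M + 5 log₁₀(d/10 pc) = 11.0 + 5 log₁₀(5.86×10^3/10)
  = 11.0 + 5 × 2.768 = 11.0 + 13.84 = 24.84.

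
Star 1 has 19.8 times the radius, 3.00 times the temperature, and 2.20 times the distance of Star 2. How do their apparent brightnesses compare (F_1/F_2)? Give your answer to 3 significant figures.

L_1/L_2 = (R_1/R_2)²(T_1/T_2)⁴ = (19.8)² × (3.00)⁴ = 3.176×10^4.
F_1/F_2 = (L_1/L_2)/(d_1/d_2)² = 3.176×10^4 / (2.20)² = 6561.

6.56×10^3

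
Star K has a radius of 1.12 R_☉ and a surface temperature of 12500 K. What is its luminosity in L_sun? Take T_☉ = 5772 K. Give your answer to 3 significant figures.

27.6 L_sun

L/L_☉ = (R/R_☉)² (T/T_☉)⁴ = (1.12)² × (12500/5772)⁴
       = 1.254 × (2.166)⁴ = 1.254 × 22.00 = 27.59.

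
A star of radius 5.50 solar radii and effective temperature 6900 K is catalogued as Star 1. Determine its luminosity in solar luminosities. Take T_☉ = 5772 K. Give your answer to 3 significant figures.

61.8 solar luminosities

L/L_☉ = (R/R_☉)² (T/T_☉)⁴ = (5.50)² × (6900/5772)⁴
       = 30.25 × (1.195)⁴ = 30.25 × 2.042 = 61.78.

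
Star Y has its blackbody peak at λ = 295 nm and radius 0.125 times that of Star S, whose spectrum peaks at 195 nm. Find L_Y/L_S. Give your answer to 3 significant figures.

Wien's law gives T ∝ 1/λ_max, so T_Y/T_S = λ_S/λ_Y = 195/295 = 0.6610.
Then L ∝ R²T⁴ gives L_Y/L_S = (0.125)² × (0.6610)⁴ = 0.01562 × 0.1909 = 0.002983.

0.00298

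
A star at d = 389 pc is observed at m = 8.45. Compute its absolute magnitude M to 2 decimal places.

0.50

M = m − 5 log₁₀(d/10 pc) = 8.45 − 5 log₁₀(389/10)
  = 8.45 − 5 × 1.590 = 8.45 − 7.95 = 0.50.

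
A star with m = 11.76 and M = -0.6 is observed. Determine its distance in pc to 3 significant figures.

2.96×10^3 pc

m − M = 5 log₁₀(d/10 pc)
11.76 − (-0.6) = 12.36 = 5 log₁₀(d/10)
d = 10 × 10^(12.36/5) = 10 × 10^2.472 = 2965 pc.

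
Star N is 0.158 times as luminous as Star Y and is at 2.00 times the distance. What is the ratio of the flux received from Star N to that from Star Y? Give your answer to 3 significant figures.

F = L/(4πd²), so F_N/F_Y = (L_N/L_Y) / (d_N/d_Y)²
= 0.158 / (2.00)² = 0.158 / 4.000 = 0.03950.

0.0395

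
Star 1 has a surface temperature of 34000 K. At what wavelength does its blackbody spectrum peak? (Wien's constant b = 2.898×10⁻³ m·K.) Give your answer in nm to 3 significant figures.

85.2 nm

λ_max = b/T = 2.898×10⁻³ / 34000 = 8.52×10^-8 m = 85.24 nm.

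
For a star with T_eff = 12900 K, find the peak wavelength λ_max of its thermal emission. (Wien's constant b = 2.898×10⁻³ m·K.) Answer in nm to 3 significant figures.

225 nm

λ_max = b/T = 2.898×10⁻³ / 12900 = 2.25×10^-7 m = 224.7 nm.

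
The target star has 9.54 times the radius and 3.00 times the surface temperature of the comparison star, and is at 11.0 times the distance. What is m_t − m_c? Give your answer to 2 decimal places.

L_t/L_c = (9.54)²(3.00)⁴ = 7372.
F_t/F_c = (L_t/L_c)/(d_t/d_c)² = 7372/121.0 = 60.93.
m_t − m_c = −2.5 log₁₀(60.93) = -4.46.

-4.46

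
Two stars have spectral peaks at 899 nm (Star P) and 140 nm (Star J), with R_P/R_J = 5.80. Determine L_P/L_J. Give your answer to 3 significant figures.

Wien's law gives T ∝ 1/λ_max, so T_P/T_J = λ_J/λ_P = 140/899 = 0.1557.
Then L ∝ R²T⁴ gives L_P/L_J = (5.80)² × (0.1557)⁴ = 33.64 × 5.881×10^-4 = 0.01978.

0.0198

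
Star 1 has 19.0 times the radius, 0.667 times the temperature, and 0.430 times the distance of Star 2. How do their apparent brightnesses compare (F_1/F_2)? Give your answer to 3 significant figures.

L_1/L_2 = (R_1/R_2)²(T_1/T_2)⁴ = (19.0)² × (0.667)⁴ = 71.45.
F_1/F_2 = (L_1/L_2)/(d_1/d_2)² = 71.45 / (0.430)² = 386.4.

386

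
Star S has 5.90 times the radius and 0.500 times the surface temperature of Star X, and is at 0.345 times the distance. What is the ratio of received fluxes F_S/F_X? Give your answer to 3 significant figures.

18.3

L_S/L_X = (R_S/R_X)²(T_S/T_X)⁴ = (5.90)² × (0.500)⁴ = 2.176.
F_S/F_X = (L_S/L_X)/(d_S/d_X)² = 2.176 / (0.345)² = 18.28.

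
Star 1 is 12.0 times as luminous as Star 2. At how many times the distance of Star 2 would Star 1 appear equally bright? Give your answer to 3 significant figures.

Equal flux requires L_1/d_1² = L_2/d_2², so d_1/d_2 = √(L_1/L_2)
= √(12.0) = 3.464.

3.46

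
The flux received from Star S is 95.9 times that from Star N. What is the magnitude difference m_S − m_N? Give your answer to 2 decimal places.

m_S − m_N = −2.5 log₁₀(F_S/F_N) = −2.5 log₁₀(95.9) = −2.5 × (1.982) = -4.955.

-4.95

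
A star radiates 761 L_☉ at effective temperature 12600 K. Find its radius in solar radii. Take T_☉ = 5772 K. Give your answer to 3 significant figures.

5.79 solar radii

R/R_☉ = √(L/L_☉) / (T/T_☉)² = √(761) / (2.183)²
       = 27.59 / 4.765 = 5.789.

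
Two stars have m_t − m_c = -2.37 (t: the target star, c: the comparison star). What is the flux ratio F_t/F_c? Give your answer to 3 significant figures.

F_t/F_c = 10^(−(m_t − m_c)/2.5) = 10^(2.37/2.5) = 10^0.948 = 8.872.

8.87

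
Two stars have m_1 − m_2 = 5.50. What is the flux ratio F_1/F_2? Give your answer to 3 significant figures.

0.00631

F_1/F_2 = 10^(−(m_1 − m_2)/2.5) = 10^(-5.50/2.5) = 10^-2.200 = 0.006310.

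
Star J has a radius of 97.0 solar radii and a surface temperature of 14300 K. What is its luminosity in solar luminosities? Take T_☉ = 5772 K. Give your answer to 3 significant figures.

3.54×10^5 solar luminosities

L/L_☉ = (R/R_☉)² (T/T_☉)⁴ = (97.0)² × (14300/5772)⁴
       = 9409 × (2.477)⁴ = 9409 × 37.67 = 3.545×10^5.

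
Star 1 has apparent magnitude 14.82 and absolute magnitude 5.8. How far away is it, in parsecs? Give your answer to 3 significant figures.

m − M = 5 log₁₀(d/10 pc)
14.82 − (5.8) = 9.02 = 5 log₁₀(d/10)
d = 10 × 10^(9.02/5) = 10 × 10^1.804 = 636.8 pc.

637 pc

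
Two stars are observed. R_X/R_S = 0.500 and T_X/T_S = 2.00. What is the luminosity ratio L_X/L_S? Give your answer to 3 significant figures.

From the Stefan–Boltzmann law, L ∝ R²T⁴, so
L_X/L_S = (R_X/R_S)² (T_X/T_S)⁴ = (0.500)² × (2.00)⁴ = 0.2500 × 16.00 = 4.000.

4.00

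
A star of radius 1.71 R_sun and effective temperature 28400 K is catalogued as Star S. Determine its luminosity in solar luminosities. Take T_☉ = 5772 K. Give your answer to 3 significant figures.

L/L_☉ = (R/R_☉)² (T/T_☉)⁴ = (1.71)² × (28400/5772)⁴
       = 2.924 × (4.920)⁴ = 2.924 × 586.1 = 1714.

1.71×10^3 solar luminosities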